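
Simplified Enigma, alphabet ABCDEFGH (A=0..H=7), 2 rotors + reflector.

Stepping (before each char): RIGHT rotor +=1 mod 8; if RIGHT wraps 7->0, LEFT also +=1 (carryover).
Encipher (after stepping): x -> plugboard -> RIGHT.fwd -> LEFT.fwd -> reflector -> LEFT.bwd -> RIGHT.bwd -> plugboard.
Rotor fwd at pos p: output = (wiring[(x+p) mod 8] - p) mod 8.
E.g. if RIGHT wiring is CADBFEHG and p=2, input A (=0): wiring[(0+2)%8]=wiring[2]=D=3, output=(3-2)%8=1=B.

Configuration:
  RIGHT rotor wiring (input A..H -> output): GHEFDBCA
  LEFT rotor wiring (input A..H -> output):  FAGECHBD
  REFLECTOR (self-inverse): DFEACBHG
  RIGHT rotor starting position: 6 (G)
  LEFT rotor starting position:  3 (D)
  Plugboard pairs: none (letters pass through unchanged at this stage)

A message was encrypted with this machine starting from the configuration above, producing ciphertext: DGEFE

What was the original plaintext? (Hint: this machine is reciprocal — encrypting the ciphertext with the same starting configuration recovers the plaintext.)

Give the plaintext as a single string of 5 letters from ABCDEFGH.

Char 1 ('D'): step: R->7, L=3; D->plug->D->R->F->L->C->refl->E->L'->C->R'->G->plug->G
Char 2 ('G'): step: R->0, L->4 (L advanced); G->plug->G->R->C->L->F->refl->B->L'->E->R'->C->plug->C
Char 3 ('E'): step: R->1, L=4; E->plug->E->R->A->L->G->refl->H->L'->D->R'->B->plug->B
Char 4 ('F'): step: R->2, L=4; F->plug->F->R->G->L->C->refl->E->L'->F->R'->H->plug->H
Char 5 ('E'): step: R->3, L=4; E->plug->E->R->F->L->E->refl->C->L'->G->R'->C->plug->C

Answer: GCBHC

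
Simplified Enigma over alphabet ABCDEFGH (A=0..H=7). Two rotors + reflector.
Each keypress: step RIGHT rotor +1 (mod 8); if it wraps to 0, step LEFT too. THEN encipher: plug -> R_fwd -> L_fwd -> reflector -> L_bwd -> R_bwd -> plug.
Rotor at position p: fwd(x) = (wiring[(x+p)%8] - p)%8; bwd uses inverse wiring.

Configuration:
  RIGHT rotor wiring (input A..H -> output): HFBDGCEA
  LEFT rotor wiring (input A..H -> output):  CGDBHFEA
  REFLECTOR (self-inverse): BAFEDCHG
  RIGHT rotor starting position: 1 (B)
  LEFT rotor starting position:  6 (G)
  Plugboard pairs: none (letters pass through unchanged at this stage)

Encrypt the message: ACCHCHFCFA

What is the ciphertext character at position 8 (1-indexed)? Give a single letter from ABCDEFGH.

Char 1 ('A'): step: R->2, L=6; A->plug->A->R->H->L->H->refl->G->L'->A->R'->D->plug->D
Char 2 ('C'): step: R->3, L=6; C->plug->C->R->H->L->H->refl->G->L'->A->R'->A->plug->A
Char 3 ('C'): step: R->4, L=6; C->plug->C->R->A->L->G->refl->H->L'->H->R'->H->plug->H
Char 4 ('H'): step: R->5, L=6; H->plug->H->R->B->L->C->refl->F->L'->E->R'->F->plug->F
Char 5 ('C'): step: R->6, L=6; C->plug->C->R->B->L->C->refl->F->L'->E->R'->H->plug->H
Char 6 ('H'): step: R->7, L=6; H->plug->H->R->F->L->D->refl->E->L'->C->R'->D->plug->D
Char 7 ('F'): step: R->0, L->7 (L advanced); F->plug->F->R->C->L->H->refl->G->L'->G->R'->E->plug->E
Char 8 ('C'): step: R->1, L=7; C->plug->C->R->C->L->H->refl->G->L'->G->R'->H->plug->H

H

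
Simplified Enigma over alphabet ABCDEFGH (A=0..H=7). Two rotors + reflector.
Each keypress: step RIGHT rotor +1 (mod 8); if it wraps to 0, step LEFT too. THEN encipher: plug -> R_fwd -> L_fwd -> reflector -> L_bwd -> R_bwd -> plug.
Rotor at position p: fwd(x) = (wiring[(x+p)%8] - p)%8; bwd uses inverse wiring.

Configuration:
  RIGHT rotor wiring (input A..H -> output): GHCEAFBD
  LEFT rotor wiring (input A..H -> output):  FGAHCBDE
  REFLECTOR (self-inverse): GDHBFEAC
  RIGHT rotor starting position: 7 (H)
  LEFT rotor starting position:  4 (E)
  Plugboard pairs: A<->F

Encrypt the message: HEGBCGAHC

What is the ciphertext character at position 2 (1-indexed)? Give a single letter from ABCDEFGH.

Char 1 ('H'): step: R->0, L->5 (L advanced); H->plug->H->R->D->L->A->refl->G->L'->B->R'->G->plug->G
Char 2 ('E'): step: R->1, L=5; E->plug->E->R->E->L->B->refl->D->L'->F->R'->H->plug->H

H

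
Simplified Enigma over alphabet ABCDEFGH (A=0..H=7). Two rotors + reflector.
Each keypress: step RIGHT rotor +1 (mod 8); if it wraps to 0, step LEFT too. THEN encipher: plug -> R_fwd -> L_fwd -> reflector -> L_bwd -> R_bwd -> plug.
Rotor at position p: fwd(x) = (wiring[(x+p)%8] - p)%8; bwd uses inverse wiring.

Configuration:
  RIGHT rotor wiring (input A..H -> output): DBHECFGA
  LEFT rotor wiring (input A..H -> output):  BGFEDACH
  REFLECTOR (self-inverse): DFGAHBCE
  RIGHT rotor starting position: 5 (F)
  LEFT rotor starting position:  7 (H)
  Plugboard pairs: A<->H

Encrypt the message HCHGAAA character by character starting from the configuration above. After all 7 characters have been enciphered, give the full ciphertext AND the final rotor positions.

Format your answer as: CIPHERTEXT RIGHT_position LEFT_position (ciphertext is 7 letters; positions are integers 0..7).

Char 1 ('H'): step: R->6, L=7; H->plug->A->R->A->L->A->refl->D->L'->H->R'->H->plug->A
Char 2 ('C'): step: R->7, L=7; C->plug->C->R->C->L->H->refl->E->L'->F->R'->E->plug->E
Char 3 ('H'): step: R->0, L->0 (L advanced); H->plug->A->R->D->L->E->refl->H->L'->H->R'->C->plug->C
Char 4 ('G'): step: R->1, L=0; G->plug->G->R->H->L->H->refl->E->L'->D->R'->C->plug->C
Char 5 ('A'): step: R->2, L=0; A->plug->H->R->H->L->H->refl->E->L'->D->R'->D->plug->D
Char 6 ('A'): step: R->3, L=0; A->plug->H->R->E->L->D->refl->A->L'->F->R'->E->plug->E
Char 7 ('A'): step: R->4, L=0; A->plug->H->R->A->L->B->refl->F->L'->C->R'->C->plug->C
Final: ciphertext=AECCDEC, RIGHT=4, LEFT=0

Answer: AECCDEC 4 0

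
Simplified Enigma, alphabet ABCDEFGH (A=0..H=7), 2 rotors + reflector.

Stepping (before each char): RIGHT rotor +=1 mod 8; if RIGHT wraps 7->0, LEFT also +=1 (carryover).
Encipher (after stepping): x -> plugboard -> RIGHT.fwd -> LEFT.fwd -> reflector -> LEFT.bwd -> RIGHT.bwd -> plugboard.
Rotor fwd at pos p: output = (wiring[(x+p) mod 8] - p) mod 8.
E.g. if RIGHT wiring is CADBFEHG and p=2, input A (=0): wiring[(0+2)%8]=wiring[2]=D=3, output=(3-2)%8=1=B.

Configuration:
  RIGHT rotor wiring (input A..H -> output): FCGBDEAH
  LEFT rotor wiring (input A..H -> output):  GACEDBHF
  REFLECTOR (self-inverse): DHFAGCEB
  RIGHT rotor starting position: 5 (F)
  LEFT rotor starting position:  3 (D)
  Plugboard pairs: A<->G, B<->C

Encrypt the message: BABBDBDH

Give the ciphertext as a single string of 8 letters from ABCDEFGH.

Char 1 ('B'): step: R->6, L=3; B->plug->C->R->H->L->H->refl->B->L'->A->R'->E->plug->E
Char 2 ('A'): step: R->7, L=3; A->plug->G->R->F->L->D->refl->A->L'->B->R'->H->plug->H
Char 3 ('B'): step: R->0, L->4 (L advanced); B->plug->C->R->G->L->G->refl->E->L'->F->R'->A->plug->G
Char 4 ('B'): step: R->1, L=4; B->plug->C->R->A->L->H->refl->B->L'->D->R'->E->plug->E
Char 5 ('D'): step: R->2, L=4; D->plug->D->R->C->L->D->refl->A->L'->H->R'->B->plug->C
Char 6 ('B'): step: R->3, L=4; B->plug->C->R->B->L->F->refl->C->L'->E->R'->E->plug->E
Char 7 ('D'): step: R->4, L=4; D->plug->D->R->D->L->B->refl->H->L'->A->R'->B->plug->C
Char 8 ('H'): step: R->5, L=4; H->plug->H->R->G->L->G->refl->E->L'->F->R'->E->plug->E

Answer: EHGECECE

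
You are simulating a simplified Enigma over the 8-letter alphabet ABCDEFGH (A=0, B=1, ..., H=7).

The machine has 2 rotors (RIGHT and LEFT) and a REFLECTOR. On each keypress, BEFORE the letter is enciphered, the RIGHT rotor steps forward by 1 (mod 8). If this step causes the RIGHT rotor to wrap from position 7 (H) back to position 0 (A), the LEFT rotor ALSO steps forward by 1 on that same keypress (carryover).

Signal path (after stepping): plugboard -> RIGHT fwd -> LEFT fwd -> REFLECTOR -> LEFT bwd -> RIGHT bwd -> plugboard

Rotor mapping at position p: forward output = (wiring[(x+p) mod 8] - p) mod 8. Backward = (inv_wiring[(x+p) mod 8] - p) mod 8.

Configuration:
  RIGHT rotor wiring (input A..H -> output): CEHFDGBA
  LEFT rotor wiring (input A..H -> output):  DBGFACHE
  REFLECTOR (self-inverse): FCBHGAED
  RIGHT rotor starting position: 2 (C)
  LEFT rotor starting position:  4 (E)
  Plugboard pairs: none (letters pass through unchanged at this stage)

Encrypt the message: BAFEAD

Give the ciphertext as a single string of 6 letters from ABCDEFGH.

Answer: GEBHDG

Derivation:
Char 1 ('B'): step: R->3, L=4; B->plug->B->R->A->L->E->refl->G->L'->B->R'->G->plug->G
Char 2 ('A'): step: R->4, L=4; A->plug->A->R->H->L->B->refl->C->L'->G->R'->E->plug->E
Char 3 ('F'): step: R->5, L=4; F->plug->F->R->C->L->D->refl->H->L'->E->R'->B->plug->B
Char 4 ('E'): step: R->6, L=4; E->plug->E->R->B->L->G->refl->E->L'->A->R'->H->plug->H
Char 5 ('A'): step: R->7, L=4; A->plug->A->R->B->L->G->refl->E->L'->A->R'->D->plug->D
Char 6 ('D'): step: R->0, L->5 (L advanced); D->plug->D->R->F->L->B->refl->C->L'->B->R'->G->plug->G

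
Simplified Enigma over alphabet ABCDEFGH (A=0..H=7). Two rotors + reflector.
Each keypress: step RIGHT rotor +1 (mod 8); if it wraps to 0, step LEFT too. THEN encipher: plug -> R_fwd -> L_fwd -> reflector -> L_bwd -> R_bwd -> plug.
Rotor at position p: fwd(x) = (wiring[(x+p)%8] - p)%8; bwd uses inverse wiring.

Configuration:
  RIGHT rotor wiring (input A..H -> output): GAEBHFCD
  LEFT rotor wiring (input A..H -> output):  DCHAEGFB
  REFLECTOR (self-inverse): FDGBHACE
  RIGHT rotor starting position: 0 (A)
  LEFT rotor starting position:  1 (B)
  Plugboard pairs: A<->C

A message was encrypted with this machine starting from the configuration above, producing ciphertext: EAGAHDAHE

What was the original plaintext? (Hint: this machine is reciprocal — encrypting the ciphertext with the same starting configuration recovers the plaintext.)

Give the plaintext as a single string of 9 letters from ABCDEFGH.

Answer: DCAFBBBFD

Derivation:
Char 1 ('E'): step: R->1, L=1; E->plug->E->R->E->L->F->refl->A->L'->G->R'->D->plug->D
Char 2 ('A'): step: R->2, L=1; A->plug->C->R->F->L->E->refl->H->L'->C->R'->A->plug->C
Char 3 ('G'): step: R->3, L=1; G->plug->G->R->F->L->E->refl->H->L'->C->R'->C->plug->A
Char 4 ('A'): step: R->4, L=1; A->plug->C->R->G->L->A->refl->F->L'->E->R'->F->plug->F
Char 5 ('H'): step: R->5, L=1; H->plug->H->R->C->L->H->refl->E->L'->F->R'->B->plug->B
Char 6 ('D'): step: R->6, L=1; D->plug->D->R->C->L->H->refl->E->L'->F->R'->B->plug->B
Char 7 ('A'): step: R->7, L=1; A->plug->C->R->B->L->G->refl->C->L'->H->R'->B->plug->B
Char 8 ('H'): step: R->0, L->2 (L advanced); H->plug->H->R->D->L->E->refl->H->L'->F->R'->F->plug->F
Char 9 ('E'): step: R->1, L=2; E->plug->E->R->E->L->D->refl->B->L'->G->R'->D->plug->D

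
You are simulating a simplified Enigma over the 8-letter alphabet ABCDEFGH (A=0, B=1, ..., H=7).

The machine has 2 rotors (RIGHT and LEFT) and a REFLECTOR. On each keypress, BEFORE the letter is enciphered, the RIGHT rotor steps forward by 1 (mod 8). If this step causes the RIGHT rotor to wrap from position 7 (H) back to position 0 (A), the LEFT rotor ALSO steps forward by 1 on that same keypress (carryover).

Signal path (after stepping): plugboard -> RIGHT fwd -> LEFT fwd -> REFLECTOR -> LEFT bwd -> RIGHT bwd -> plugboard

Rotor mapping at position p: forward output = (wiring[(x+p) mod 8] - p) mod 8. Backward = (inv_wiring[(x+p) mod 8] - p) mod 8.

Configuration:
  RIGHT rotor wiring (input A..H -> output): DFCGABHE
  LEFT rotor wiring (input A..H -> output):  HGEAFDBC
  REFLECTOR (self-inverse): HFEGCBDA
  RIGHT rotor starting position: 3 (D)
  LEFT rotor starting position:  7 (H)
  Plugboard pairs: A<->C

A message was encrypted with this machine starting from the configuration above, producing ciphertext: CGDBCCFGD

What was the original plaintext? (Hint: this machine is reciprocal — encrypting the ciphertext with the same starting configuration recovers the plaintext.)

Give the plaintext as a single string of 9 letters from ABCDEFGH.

Answer: ABBDEFDHA

Derivation:
Char 1 ('C'): step: R->4, L=7; C->plug->A->R->E->L->B->refl->F->L'->D->R'->C->plug->A
Char 2 ('G'): step: R->5, L=7; G->plug->G->R->B->L->A->refl->H->L'->C->R'->B->plug->B
Char 3 ('D'): step: R->6, L=7; D->plug->D->R->H->L->C->refl->E->L'->G->R'->B->plug->B
Char 4 ('B'): step: R->7, L=7; B->plug->B->R->E->L->B->refl->F->L'->D->R'->D->plug->D
Char 5 ('C'): step: R->0, L->0 (L advanced); C->plug->A->R->D->L->A->refl->H->L'->A->R'->E->plug->E
Char 6 ('C'): step: R->1, L=0; C->plug->A->R->E->L->F->refl->B->L'->G->R'->F->plug->F
Char 7 ('F'): step: R->2, L=0; F->plug->F->R->C->L->E->refl->C->L'->H->R'->D->plug->D
Char 8 ('G'): step: R->3, L=0; G->plug->G->R->C->L->E->refl->C->L'->H->R'->H->plug->H
Char 9 ('D'): step: R->4, L=0; D->plug->D->R->A->L->H->refl->A->L'->D->R'->C->plug->A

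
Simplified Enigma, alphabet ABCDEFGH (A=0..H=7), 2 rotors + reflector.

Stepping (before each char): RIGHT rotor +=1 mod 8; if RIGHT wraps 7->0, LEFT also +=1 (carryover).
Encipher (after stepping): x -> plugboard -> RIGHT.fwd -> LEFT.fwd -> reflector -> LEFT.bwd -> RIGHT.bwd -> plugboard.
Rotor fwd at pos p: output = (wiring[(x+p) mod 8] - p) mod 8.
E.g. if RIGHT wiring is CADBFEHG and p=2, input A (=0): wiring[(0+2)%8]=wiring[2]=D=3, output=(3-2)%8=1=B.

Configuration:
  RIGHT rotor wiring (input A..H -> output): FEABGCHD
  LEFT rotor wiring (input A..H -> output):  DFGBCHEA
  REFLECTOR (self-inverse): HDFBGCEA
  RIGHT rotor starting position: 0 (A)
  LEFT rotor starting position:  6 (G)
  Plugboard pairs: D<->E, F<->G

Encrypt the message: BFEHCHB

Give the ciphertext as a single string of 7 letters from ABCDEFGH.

Char 1 ('B'): step: R->1, L=6; B->plug->B->R->H->L->B->refl->D->L'->F->R'->D->plug->E
Char 2 ('F'): step: R->2, L=6; F->plug->G->R->D->L->H->refl->A->L'->E->R'->C->plug->C
Char 3 ('E'): step: R->3, L=6; E->plug->D->R->E->L->A->refl->H->L'->D->R'->B->plug->B
Char 4 ('H'): step: R->4, L=6; H->plug->H->R->F->L->D->refl->B->L'->H->R'->D->plug->E
Char 5 ('C'): step: R->5, L=6; C->plug->C->R->G->L->E->refl->G->L'->A->R'->D->plug->E
Char 6 ('H'): step: R->6, L=6; H->plug->H->R->E->L->A->refl->H->L'->D->R'->F->plug->G
Char 7 ('B'): step: R->7, L=6; B->plug->B->R->G->L->E->refl->G->L'->A->R'->H->plug->H

Answer: ECBEEGH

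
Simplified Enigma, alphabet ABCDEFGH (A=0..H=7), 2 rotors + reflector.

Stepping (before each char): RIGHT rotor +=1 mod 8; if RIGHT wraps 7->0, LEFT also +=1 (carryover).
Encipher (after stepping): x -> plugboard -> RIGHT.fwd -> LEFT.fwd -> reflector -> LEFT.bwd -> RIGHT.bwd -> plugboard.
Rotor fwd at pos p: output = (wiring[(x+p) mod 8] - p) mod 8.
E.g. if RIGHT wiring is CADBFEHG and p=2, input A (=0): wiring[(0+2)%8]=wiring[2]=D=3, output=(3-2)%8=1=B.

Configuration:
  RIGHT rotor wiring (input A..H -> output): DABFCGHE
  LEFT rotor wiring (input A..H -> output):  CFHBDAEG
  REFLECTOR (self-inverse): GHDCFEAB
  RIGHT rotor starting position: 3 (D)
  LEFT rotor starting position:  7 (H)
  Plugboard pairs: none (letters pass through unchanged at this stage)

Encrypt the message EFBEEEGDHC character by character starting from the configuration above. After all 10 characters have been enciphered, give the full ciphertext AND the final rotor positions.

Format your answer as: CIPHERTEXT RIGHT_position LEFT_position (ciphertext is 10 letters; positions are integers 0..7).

Char 1 ('E'): step: R->4, L=7; E->plug->E->R->H->L->F->refl->E->L'->F->R'->G->plug->G
Char 2 ('F'): step: R->5, L=7; F->plug->F->R->E->L->C->refl->D->L'->B->R'->A->plug->A
Char 3 ('B'): step: R->6, L=7; B->plug->B->R->G->L->B->refl->H->L'->A->R'->H->plug->H
Char 4 ('E'): step: R->7, L=7; E->plug->E->R->G->L->B->refl->H->L'->A->R'->H->plug->H
Char 5 ('E'): step: R->0, L->0 (L advanced); E->plug->E->R->C->L->H->refl->B->L'->D->R'->A->plug->A
Char 6 ('E'): step: R->1, L=0; E->plug->E->R->F->L->A->refl->G->L'->H->R'->A->plug->A
Char 7 ('G'): step: R->2, L=0; G->plug->G->R->B->L->F->refl->E->L'->G->R'->H->plug->H
Char 8 ('D'): step: R->3, L=0; D->plug->D->R->E->L->D->refl->C->L'->A->R'->F->plug->F
Char 9 ('H'): step: R->4, L=0; H->plug->H->R->B->L->F->refl->E->L'->G->R'->A->plug->A
Char 10 ('C'): step: R->5, L=0; C->plug->C->R->H->L->G->refl->A->L'->F->R'->H->plug->H
Final: ciphertext=GAHHAAHFAH, RIGHT=5, LEFT=0

Answer: GAHHAAHFAH 5 0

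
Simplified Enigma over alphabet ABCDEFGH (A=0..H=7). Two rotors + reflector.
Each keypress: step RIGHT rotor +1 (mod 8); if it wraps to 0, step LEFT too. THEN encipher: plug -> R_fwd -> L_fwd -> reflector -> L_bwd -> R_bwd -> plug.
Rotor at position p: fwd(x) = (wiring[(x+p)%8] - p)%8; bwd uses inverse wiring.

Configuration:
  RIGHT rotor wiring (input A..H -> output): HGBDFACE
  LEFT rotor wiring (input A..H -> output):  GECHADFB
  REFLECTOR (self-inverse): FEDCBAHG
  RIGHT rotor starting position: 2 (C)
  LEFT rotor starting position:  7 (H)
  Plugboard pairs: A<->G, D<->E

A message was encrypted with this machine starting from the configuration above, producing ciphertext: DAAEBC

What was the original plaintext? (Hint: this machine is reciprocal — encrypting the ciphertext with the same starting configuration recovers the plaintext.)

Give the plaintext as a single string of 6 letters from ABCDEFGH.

Char 1 ('D'): step: R->3, L=7; D->plug->E->R->B->L->H->refl->G->L'->H->R'->D->plug->E
Char 2 ('A'): step: R->4, L=7; A->plug->G->R->F->L->B->refl->E->L'->G->R'->C->plug->C
Char 3 ('A'): step: R->5, L=7; A->plug->G->R->G->L->E->refl->B->L'->F->R'->B->plug->B
Char 4 ('E'): step: R->6, L=7; E->plug->D->R->A->L->C->refl->D->L'->D->R'->E->plug->D
Char 5 ('B'): step: R->7, L=7; B->plug->B->R->A->L->C->refl->D->L'->D->R'->H->plug->H
Char 6 ('C'): step: R->0, L->0 (L advanced); C->plug->C->R->B->L->E->refl->B->L'->H->R'->A->plug->G

Answer: ECBDHG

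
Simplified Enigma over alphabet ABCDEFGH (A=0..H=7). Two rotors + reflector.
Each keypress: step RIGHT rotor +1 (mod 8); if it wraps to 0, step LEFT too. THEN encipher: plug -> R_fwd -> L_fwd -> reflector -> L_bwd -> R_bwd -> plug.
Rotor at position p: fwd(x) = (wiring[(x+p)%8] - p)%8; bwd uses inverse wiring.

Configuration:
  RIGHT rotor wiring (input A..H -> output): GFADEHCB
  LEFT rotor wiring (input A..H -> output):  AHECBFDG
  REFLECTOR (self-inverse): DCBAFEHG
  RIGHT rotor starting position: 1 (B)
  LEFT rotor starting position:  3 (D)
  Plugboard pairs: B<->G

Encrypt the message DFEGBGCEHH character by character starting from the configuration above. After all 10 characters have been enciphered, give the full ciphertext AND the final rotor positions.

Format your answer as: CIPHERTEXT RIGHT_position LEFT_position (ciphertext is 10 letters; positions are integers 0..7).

Char 1 ('D'): step: R->2, L=3; D->plug->D->R->F->L->F->refl->E->L'->G->R'->A->plug->A
Char 2 ('F'): step: R->3, L=3; F->plug->F->R->D->L->A->refl->D->L'->E->R'->C->plug->C
Char 3 ('E'): step: R->4, L=3; E->plug->E->R->C->L->C->refl->B->L'->H->R'->H->plug->H
Char 4 ('G'): step: R->5, L=3; G->plug->B->R->F->L->F->refl->E->L'->G->R'->G->plug->B
Char 5 ('B'): step: R->6, L=3; B->plug->G->R->G->L->E->refl->F->L'->F->R'->F->plug->F
Char 6 ('G'): step: R->7, L=3; G->plug->B->R->H->L->B->refl->C->L'->C->R'->A->plug->A
Char 7 ('C'): step: R->0, L->4 (L advanced); C->plug->C->R->A->L->F->refl->E->L'->E->R'->E->plug->E
Char 8 ('E'): step: R->1, L=4; E->plug->E->R->G->L->A->refl->D->L'->F->R'->H->plug->H
Char 9 ('H'): step: R->2, L=4; H->plug->H->R->D->L->C->refl->B->L'->B->R'->B->plug->G
Char 10 ('H'): step: R->3, L=4; H->plug->H->R->F->L->D->refl->A->L'->G->R'->E->plug->E
Final: ciphertext=ACHBFAEHGE, RIGHT=3, LEFT=4

Answer: ACHBFAEHGE 3 4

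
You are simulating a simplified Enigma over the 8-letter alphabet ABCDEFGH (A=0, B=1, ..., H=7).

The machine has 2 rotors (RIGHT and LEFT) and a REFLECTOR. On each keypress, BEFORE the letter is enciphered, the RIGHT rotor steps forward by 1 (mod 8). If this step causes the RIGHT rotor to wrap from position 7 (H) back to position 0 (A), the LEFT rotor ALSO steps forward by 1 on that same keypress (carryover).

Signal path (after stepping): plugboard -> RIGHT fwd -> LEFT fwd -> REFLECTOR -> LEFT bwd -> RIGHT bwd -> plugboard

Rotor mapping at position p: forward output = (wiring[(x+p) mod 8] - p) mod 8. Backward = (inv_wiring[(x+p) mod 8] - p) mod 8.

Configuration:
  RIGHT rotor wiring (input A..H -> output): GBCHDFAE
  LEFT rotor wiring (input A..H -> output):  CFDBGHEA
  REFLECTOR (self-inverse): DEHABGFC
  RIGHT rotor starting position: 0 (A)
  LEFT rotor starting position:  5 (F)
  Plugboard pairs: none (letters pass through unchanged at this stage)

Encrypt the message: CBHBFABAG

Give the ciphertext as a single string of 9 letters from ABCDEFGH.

Answer: FDGDBEGFB

Derivation:
Char 1 ('C'): step: R->1, L=5; C->plug->C->R->G->L->E->refl->B->L'->H->R'->F->plug->F
Char 2 ('B'): step: R->2, L=5; B->plug->B->R->F->L->G->refl->F->L'->D->R'->D->plug->D
Char 3 ('H'): step: R->3, L=5; H->plug->H->R->H->L->B->refl->E->L'->G->R'->G->plug->G
Char 4 ('B'): step: R->4, L=5; B->plug->B->R->B->L->H->refl->C->L'->A->R'->D->plug->D
Char 5 ('F'): step: R->5, L=5; F->plug->F->R->F->L->G->refl->F->L'->D->R'->B->plug->B
Char 6 ('A'): step: R->6, L=5; A->plug->A->R->C->L->D->refl->A->L'->E->R'->E->plug->E
Char 7 ('B'): step: R->7, L=5; B->plug->B->R->H->L->B->refl->E->L'->G->R'->G->plug->G
Char 8 ('A'): step: R->0, L->6 (L advanced); A->plug->A->R->G->L->A->refl->D->L'->F->R'->F->plug->F
Char 9 ('G'): step: R->1, L=6; G->plug->G->R->D->L->H->refl->C->L'->B->R'->B->plug->B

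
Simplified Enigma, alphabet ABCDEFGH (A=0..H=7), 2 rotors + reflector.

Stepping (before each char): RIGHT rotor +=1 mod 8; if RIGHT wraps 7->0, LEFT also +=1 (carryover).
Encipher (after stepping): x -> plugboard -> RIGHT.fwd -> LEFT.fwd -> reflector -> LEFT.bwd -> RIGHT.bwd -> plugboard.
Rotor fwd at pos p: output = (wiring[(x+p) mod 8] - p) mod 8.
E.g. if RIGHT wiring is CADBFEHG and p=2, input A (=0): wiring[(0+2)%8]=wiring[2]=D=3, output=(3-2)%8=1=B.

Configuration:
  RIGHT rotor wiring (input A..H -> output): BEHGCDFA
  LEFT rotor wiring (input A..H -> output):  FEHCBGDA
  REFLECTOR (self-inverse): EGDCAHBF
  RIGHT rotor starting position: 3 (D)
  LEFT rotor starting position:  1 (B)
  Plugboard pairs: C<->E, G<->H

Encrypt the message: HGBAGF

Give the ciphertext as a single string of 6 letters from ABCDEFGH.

Char 1 ('H'): step: R->4, L=1; H->plug->G->R->D->L->A->refl->E->L'->H->R'->B->plug->B
Char 2 ('G'): step: R->5, L=1; G->plug->H->R->F->L->C->refl->D->L'->A->R'->B->plug->B
Char 3 ('B'): step: R->6, L=1; B->plug->B->R->C->L->B->refl->G->L'->B->R'->E->plug->C
Char 4 ('A'): step: R->7, L=1; A->plug->A->R->B->L->G->refl->B->L'->C->R'->B->plug->B
Char 5 ('G'): step: R->0, L->2 (L advanced); G->plug->H->R->A->L->F->refl->H->L'->C->R'->E->plug->C
Char 6 ('F'): step: R->1, L=2; F->plug->F->R->E->L->B->refl->G->L'->F->R'->C->plug->E

Answer: BBCBCE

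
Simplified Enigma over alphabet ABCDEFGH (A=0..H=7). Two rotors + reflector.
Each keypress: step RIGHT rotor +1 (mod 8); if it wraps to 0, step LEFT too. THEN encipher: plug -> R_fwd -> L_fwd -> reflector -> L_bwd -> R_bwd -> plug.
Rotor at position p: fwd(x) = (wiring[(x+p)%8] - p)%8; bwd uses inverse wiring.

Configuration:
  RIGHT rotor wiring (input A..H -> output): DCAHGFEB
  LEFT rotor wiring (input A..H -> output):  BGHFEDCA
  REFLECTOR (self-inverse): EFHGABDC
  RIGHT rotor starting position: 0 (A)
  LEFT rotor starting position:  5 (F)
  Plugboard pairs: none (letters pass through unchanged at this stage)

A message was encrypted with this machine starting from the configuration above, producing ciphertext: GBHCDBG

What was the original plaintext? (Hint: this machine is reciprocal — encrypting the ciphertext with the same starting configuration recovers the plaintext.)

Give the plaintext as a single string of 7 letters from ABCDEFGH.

Char 1 ('G'): step: R->1, L=5; G->plug->G->R->A->L->G->refl->D->L'->C->R'->H->plug->H
Char 2 ('B'): step: R->2, L=5; B->plug->B->R->F->L->C->refl->H->L'->H->R'->F->plug->F
Char 3 ('H'): step: R->3, L=5; H->plug->H->R->F->L->C->refl->H->L'->H->R'->G->plug->G
Char 4 ('C'): step: R->4, L=5; C->plug->C->R->A->L->G->refl->D->L'->C->R'->A->plug->A
Char 5 ('D'): step: R->5, L=5; D->plug->D->R->G->L->A->refl->E->L'->D->R'->F->plug->F
Char 6 ('B'): step: R->6, L=5; B->plug->B->R->D->L->E->refl->A->L'->G->R'->A->plug->A
Char 7 ('G'): step: R->7, L=5; G->plug->G->R->G->L->A->refl->E->L'->D->R'->C->plug->C

Answer: HFGAFAC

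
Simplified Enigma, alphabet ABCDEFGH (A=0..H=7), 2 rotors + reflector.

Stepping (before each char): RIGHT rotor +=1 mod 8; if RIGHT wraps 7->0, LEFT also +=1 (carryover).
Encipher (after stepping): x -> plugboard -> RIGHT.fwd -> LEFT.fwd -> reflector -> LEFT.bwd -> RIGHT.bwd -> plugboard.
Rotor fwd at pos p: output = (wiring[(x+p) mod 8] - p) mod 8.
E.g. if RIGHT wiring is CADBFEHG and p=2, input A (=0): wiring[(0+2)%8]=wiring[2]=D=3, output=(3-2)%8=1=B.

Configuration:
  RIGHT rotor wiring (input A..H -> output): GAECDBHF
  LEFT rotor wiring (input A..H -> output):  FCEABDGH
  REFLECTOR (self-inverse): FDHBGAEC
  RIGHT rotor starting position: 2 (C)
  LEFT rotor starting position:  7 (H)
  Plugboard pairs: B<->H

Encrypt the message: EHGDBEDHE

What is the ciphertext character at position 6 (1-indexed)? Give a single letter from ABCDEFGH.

Char 1 ('E'): step: R->3, L=7; E->plug->E->R->C->L->D->refl->B->L'->E->R'->D->plug->D
Char 2 ('H'): step: R->4, L=7; H->plug->B->R->F->L->C->refl->H->L'->H->R'->A->plug->A
Char 3 ('G'): step: R->5, L=7; G->plug->G->R->F->L->C->refl->H->L'->H->R'->F->plug->F
Char 4 ('D'): step: R->6, L=7; D->plug->D->R->C->L->D->refl->B->L'->E->R'->F->plug->F
Char 5 ('B'): step: R->7, L=7; B->plug->H->R->A->L->A->refl->F->L'->D->R'->E->plug->E
Char 6 ('E'): step: R->0, L->0 (L advanced); E->plug->E->R->D->L->A->refl->F->L'->A->R'->B->plug->H

H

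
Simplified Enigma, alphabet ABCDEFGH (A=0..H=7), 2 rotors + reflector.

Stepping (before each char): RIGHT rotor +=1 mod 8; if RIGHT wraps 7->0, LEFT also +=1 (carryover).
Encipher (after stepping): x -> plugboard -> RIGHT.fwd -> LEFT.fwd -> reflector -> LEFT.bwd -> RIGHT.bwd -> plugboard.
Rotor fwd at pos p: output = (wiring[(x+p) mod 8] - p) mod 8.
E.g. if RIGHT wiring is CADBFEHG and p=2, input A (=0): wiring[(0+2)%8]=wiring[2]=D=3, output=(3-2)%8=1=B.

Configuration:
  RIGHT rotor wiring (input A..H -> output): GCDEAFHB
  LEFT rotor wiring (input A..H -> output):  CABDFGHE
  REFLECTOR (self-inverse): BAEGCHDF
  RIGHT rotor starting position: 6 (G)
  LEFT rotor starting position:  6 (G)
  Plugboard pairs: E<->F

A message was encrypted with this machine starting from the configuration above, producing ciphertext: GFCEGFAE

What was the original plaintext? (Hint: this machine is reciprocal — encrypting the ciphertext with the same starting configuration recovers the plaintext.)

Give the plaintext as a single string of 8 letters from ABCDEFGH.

Answer: FAFBCGEC

Derivation:
Char 1 ('G'): step: R->7, L=6; G->plug->G->R->G->L->H->refl->F->L'->F->R'->E->plug->F
Char 2 ('F'): step: R->0, L->7 (L advanced); F->plug->E->R->A->L->F->refl->H->L'->G->R'->A->plug->A
Char 3 ('C'): step: R->1, L=7; C->plug->C->R->D->L->C->refl->E->L'->E->R'->E->plug->F
Char 4 ('E'): step: R->2, L=7; E->plug->F->R->H->L->A->refl->B->L'->C->R'->B->plug->B
Char 5 ('G'): step: R->3, L=7; G->plug->G->R->H->L->A->refl->B->L'->C->R'->C->plug->C
Char 6 ('F'): step: R->4, L=7; F->plug->E->R->C->L->B->refl->A->L'->H->R'->G->plug->G
Char 7 ('A'): step: R->5, L=7; A->plug->A->R->A->L->F->refl->H->L'->G->R'->F->plug->E
Char 8 ('E'): step: R->6, L=7; E->plug->F->R->G->L->H->refl->F->L'->A->R'->C->plug->C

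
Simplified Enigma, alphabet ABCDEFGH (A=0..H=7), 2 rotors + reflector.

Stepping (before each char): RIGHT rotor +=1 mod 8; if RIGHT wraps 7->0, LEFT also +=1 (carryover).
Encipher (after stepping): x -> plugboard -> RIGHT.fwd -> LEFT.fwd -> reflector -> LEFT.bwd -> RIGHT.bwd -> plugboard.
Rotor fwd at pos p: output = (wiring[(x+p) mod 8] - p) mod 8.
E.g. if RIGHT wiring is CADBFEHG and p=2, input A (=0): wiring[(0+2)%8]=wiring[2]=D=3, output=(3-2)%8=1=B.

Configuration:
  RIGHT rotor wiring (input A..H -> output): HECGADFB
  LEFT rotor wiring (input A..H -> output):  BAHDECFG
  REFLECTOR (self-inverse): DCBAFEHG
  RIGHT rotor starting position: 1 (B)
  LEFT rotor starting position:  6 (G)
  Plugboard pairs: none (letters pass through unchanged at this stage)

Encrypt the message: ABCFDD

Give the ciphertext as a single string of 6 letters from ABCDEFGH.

Char 1 ('A'): step: R->2, L=6; A->plug->A->R->A->L->H->refl->G->L'->G->R'->C->plug->C
Char 2 ('B'): step: R->3, L=6; B->plug->B->R->F->L->F->refl->E->L'->H->R'->H->plug->H
Char 3 ('C'): step: R->4, L=6; C->plug->C->R->B->L->A->refl->D->L'->C->R'->H->plug->H
Char 4 ('F'): step: R->5, L=6; F->plug->F->R->F->L->F->refl->E->L'->H->R'->E->plug->E
Char 5 ('D'): step: R->6, L=6; D->plug->D->R->G->L->G->refl->H->L'->A->R'->F->plug->F
Char 6 ('D'): step: R->7, L=6; D->plug->D->R->D->L->C->refl->B->L'->E->R'->G->plug->G

Answer: CHHEFG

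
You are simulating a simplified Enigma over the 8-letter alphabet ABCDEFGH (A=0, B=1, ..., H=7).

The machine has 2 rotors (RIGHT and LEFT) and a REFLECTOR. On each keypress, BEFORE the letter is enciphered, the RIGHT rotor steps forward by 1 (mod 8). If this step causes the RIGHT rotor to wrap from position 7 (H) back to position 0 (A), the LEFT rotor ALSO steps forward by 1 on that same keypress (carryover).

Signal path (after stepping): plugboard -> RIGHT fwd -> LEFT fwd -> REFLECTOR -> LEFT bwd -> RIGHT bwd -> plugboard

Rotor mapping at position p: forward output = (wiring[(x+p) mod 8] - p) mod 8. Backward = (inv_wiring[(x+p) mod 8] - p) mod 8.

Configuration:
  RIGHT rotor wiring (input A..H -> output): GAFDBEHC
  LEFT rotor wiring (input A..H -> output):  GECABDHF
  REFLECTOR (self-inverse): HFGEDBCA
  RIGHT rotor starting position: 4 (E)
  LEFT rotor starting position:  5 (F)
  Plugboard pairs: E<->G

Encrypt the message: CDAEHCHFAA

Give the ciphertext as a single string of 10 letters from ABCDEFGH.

Char 1 ('C'): step: R->5, L=5; C->plug->C->R->F->L->F->refl->B->L'->D->R'->E->plug->G
Char 2 ('D'): step: R->6, L=5; D->plug->D->R->C->L->A->refl->H->L'->E->R'->B->plug->B
Char 3 ('A'): step: R->7, L=5; A->plug->A->R->D->L->B->refl->F->L'->F->R'->G->plug->E
Char 4 ('E'): step: R->0, L->6 (L advanced); E->plug->G->R->H->L->F->refl->B->L'->A->R'->B->plug->B
Char 5 ('H'): step: R->1, L=6; H->plug->H->R->F->L->C->refl->G->L'->D->R'->E->plug->G
Char 6 ('C'): step: R->2, L=6; C->plug->C->R->H->L->F->refl->B->L'->A->R'->F->plug->F
Char 7 ('H'): step: R->3, L=6; H->plug->H->R->C->L->A->refl->H->L'->B->R'->C->plug->C
Char 8 ('F'): step: R->4, L=6; F->plug->F->R->E->L->E->refl->D->L'->G->R'->D->plug->D
Char 9 ('A'): step: R->5, L=6; A->plug->A->R->H->L->F->refl->B->L'->A->R'->F->plug->F
Char 10 ('A'): step: R->6, L=6; A->plug->A->R->B->L->H->refl->A->L'->C->R'->D->plug->D

Answer: GBEBGFCDFD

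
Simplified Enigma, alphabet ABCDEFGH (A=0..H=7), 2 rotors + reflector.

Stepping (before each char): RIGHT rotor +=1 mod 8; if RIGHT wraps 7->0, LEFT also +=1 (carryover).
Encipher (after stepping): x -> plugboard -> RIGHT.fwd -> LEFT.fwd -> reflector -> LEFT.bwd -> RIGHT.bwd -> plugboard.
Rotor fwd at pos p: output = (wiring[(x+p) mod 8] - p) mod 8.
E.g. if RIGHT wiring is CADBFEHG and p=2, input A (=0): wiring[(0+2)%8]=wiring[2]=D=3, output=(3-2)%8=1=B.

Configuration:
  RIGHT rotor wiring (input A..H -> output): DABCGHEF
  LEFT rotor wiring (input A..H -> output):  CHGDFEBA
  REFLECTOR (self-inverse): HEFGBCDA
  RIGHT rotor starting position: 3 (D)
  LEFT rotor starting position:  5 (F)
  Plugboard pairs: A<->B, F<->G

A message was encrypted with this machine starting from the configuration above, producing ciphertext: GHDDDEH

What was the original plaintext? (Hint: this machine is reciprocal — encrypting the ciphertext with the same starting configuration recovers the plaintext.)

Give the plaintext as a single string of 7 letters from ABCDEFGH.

Answer: AFBBBFC

Derivation:
Char 1 ('G'): step: R->4, L=5; G->plug->F->R->E->L->C->refl->F->L'->D->R'->B->plug->A
Char 2 ('H'): step: R->5, L=5; H->plug->H->R->B->L->E->refl->B->L'->F->R'->G->plug->F
Char 3 ('D'): step: R->6, L=5; D->plug->D->R->C->L->D->refl->G->L'->G->R'->A->plug->B
Char 4 ('D'): step: R->7, L=5; D->plug->D->R->C->L->D->refl->G->L'->G->R'->A->plug->B
Char 5 ('D'): step: R->0, L->6 (L advanced); D->plug->D->R->C->L->E->refl->B->L'->D->R'->A->plug->B
Char 6 ('E'): step: R->1, L=6; E->plug->E->R->G->L->H->refl->A->L'->E->R'->G->plug->F
Char 7 ('H'): step: R->2, L=6; H->plug->H->R->G->L->H->refl->A->L'->E->R'->C->plug->C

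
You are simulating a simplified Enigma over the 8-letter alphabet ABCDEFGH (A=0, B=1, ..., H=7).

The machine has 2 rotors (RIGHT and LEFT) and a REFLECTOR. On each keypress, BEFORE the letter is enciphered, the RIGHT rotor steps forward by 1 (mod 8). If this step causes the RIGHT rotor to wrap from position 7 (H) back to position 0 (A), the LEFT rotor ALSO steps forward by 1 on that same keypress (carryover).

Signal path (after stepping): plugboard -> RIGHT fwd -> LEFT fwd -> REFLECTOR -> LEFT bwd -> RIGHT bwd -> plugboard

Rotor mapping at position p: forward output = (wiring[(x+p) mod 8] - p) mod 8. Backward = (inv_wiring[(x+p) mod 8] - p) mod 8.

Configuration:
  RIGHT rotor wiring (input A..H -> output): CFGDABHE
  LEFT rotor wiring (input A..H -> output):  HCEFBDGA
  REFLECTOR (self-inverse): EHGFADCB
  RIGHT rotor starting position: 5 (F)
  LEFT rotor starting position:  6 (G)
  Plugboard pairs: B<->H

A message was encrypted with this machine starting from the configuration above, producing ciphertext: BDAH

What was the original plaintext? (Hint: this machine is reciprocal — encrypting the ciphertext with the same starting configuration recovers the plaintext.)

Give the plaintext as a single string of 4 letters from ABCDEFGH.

Char 1 ('B'): step: R->6, L=6; B->plug->H->R->D->L->E->refl->A->L'->A->R'->E->plug->E
Char 2 ('D'): step: R->7, L=6; D->plug->D->R->H->L->F->refl->D->L'->G->R'->C->plug->C
Char 3 ('A'): step: R->0, L->7 (L advanced); A->plug->A->R->C->L->D->refl->F->L'->D->R'->D->plug->D
Char 4 ('H'): step: R->1, L=7; H->plug->B->R->F->L->C->refl->G->L'->E->R'->A->plug->A

Answer: ECDA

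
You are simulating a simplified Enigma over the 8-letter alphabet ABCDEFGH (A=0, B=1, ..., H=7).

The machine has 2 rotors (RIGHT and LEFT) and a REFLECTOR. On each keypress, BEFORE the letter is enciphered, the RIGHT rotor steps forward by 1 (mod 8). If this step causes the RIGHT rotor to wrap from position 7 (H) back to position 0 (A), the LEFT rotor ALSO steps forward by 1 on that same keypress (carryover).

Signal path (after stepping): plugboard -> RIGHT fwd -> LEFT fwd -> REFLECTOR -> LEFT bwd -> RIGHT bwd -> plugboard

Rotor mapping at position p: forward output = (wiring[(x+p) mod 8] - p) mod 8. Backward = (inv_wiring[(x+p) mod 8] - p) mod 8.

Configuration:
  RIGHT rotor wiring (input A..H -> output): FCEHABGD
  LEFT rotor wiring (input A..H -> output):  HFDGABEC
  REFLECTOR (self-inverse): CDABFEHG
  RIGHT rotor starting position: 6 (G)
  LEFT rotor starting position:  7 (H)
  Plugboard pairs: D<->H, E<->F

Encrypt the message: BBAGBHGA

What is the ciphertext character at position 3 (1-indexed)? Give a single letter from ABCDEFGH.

Char 1 ('B'): step: R->7, L=7; B->plug->B->R->G->L->C->refl->A->L'->B->R'->F->plug->E
Char 2 ('B'): step: R->0, L->0 (L advanced); B->plug->B->R->C->L->D->refl->B->L'->F->R'->A->plug->A
Char 3 ('A'): step: R->1, L=0; A->plug->A->R->B->L->F->refl->E->L'->G->R'->C->plug->C

C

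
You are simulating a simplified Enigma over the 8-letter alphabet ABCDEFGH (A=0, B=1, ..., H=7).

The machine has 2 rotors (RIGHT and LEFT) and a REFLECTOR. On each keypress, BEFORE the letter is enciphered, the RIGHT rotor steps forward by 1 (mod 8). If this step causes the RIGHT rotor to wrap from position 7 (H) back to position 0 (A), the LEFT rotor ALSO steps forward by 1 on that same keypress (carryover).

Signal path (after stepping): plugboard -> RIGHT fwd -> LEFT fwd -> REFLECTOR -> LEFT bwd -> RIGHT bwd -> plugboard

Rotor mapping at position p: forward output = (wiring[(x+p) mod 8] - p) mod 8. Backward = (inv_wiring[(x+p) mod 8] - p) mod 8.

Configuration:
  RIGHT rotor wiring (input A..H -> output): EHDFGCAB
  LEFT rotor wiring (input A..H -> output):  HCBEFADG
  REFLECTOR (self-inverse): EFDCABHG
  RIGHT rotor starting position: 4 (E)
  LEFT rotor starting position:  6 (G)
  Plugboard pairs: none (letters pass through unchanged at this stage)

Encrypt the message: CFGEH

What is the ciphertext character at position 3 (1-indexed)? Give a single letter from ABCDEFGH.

Char 1 ('C'): step: R->5, L=6; C->plug->C->R->E->L->D->refl->C->L'->H->R'->D->plug->D
Char 2 ('F'): step: R->6, L=6; F->plug->F->R->H->L->C->refl->D->L'->E->R'->H->plug->H
Char 3 ('G'): step: R->7, L=6; G->plug->G->R->D->L->E->refl->A->L'->B->R'->H->plug->H

H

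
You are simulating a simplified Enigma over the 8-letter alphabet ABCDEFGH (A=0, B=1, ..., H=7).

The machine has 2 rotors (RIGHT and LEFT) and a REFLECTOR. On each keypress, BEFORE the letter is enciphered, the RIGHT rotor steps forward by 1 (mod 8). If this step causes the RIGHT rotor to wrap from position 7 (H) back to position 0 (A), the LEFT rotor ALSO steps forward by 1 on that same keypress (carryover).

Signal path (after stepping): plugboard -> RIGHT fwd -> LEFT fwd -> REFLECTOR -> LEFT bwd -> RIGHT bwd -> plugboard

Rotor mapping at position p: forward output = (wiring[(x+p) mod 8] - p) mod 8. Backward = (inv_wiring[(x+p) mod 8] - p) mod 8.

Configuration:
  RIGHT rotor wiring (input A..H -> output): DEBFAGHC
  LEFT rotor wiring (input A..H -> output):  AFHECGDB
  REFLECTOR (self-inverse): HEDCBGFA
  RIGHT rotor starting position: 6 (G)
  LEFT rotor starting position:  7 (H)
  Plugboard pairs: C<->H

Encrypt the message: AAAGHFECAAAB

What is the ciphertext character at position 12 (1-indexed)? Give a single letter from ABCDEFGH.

Char 1 ('A'): step: R->7, L=7; A->plug->A->R->D->L->A->refl->H->L'->G->R'->E->plug->E
Char 2 ('A'): step: R->0, L->0 (L advanced); A->plug->A->R->D->L->E->refl->B->L'->H->R'->G->plug->G
Char 3 ('A'): step: R->1, L=0; A->plug->A->R->D->L->E->refl->B->L'->H->R'->D->plug->D
Char 4 ('G'): step: R->2, L=0; G->plug->G->R->B->L->F->refl->G->L'->F->R'->E->plug->E
Char 5 ('H'): step: R->3, L=0; H->plug->C->R->D->L->E->refl->B->L'->H->R'->E->plug->E
Char 6 ('F'): step: R->4, L=0; F->plug->F->R->A->L->A->refl->H->L'->C->R'->B->plug->B
Char 7 ('E'): step: R->5, L=0; E->plug->E->R->H->L->B->refl->E->L'->D->R'->H->plug->C
Char 8 ('C'): step: R->6, L=0; C->plug->H->R->A->L->A->refl->H->L'->C->R'->G->plug->G
Char 9 ('A'): step: R->7, L=0; A->plug->A->R->D->L->E->refl->B->L'->H->R'->G->plug->G
Char 10 ('A'): step: R->0, L->1 (L advanced); A->plug->A->R->D->L->B->refl->E->L'->A->R'->E->plug->E
Char 11 ('A'): step: R->1, L=1; A->plug->A->R->D->L->B->refl->E->L'->A->R'->B->plug->B
Char 12 ('B'): step: R->2, L=1; B->plug->B->R->D->L->B->refl->E->L'->A->R'->F->plug->F

F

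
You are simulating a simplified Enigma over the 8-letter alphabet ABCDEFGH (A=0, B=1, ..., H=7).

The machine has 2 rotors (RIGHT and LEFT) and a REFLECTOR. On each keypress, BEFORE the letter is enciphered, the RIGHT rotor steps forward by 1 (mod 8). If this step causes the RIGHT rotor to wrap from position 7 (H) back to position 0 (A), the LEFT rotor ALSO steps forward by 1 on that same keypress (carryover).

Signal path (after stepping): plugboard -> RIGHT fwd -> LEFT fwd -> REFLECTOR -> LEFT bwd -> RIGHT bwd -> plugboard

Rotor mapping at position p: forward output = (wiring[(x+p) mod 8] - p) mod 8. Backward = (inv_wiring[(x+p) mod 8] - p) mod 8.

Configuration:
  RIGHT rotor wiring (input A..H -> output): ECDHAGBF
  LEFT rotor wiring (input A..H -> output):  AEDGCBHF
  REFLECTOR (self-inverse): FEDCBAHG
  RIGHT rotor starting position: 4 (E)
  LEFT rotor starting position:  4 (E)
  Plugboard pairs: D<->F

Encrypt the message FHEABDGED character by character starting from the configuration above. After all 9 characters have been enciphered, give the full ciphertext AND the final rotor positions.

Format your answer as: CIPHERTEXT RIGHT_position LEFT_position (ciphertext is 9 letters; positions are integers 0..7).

Char 1 ('F'): step: R->5, L=4; F->plug->D->R->H->L->C->refl->D->L'->C->R'->G->plug->G
Char 2 ('H'): step: R->6, L=4; H->plug->H->R->A->L->G->refl->H->L'->G->R'->C->plug->C
Char 3 ('E'): step: R->7, L=4; E->plug->E->R->A->L->G->refl->H->L'->G->R'->A->plug->A
Char 4 ('A'): step: R->0, L->5 (L advanced); A->plug->A->R->E->L->H->refl->G->L'->F->R'->H->plug->H
Char 5 ('B'): step: R->1, L=5; B->plug->B->R->C->L->A->refl->F->L'->H->R'->D->plug->F
Char 6 ('D'): step: R->2, L=5; D->plug->F->R->D->L->D->refl->C->L'->B->R'->A->plug->A
Char 7 ('G'): step: R->3, L=5; G->plug->G->R->H->L->F->refl->A->L'->C->R'->E->plug->E
Char 8 ('E'): step: R->4, L=5; E->plug->E->R->A->L->E->refl->B->L'->G->R'->F->plug->D
Char 9 ('D'): step: R->5, L=5; D->plug->F->R->G->L->B->refl->E->L'->A->R'->C->plug->C
Final: ciphertext=GCAHFAEDC, RIGHT=5, LEFT=5

Answer: GCAHFAEDC 5 5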